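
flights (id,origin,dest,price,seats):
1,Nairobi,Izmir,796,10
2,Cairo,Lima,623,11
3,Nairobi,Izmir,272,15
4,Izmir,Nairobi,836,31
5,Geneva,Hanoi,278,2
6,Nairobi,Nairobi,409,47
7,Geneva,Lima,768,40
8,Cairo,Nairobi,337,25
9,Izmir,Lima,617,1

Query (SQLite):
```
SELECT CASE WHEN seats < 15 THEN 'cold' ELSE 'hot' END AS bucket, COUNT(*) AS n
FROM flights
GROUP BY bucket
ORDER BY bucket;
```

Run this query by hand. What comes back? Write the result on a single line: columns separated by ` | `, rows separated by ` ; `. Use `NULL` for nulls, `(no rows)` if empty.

cold | 4 ; hot | 5

Bucket rows by seats < 15 → 'cold' else 'hot'; count each bucket.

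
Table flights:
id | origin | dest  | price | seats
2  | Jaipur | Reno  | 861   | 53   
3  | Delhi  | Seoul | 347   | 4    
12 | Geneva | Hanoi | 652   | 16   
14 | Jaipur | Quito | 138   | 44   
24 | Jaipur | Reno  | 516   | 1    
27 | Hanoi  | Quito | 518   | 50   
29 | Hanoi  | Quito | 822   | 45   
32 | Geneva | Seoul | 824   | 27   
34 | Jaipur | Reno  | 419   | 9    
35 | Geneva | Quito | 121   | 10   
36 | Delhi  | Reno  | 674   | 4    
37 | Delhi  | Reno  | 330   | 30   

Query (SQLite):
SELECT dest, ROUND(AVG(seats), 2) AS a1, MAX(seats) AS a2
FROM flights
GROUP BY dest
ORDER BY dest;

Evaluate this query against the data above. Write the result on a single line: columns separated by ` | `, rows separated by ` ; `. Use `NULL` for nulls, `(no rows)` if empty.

Group flights by dest.
Per group compute: ROUND(AVG(seats), 2), MAX(seats).
  Hanoi: ids {12} → ROUND(AVG(seats), 2)=16, MAX(seats)=16
  Quito: ids {14, 27, 29, 35} → ROUND(AVG(seats), 2)=37.25, MAX(seats)=50
  Reno: ids {2, 24, 34, 36, 37} → ROUND(AVG(seats), 2)=19.4, MAX(seats)=53
  Seoul: ids {3, 32} → ROUND(AVG(seats), 2)=15.5, MAX(seats)=27

Hanoi | 16 | 16 ; Quito | 37.25 | 50 ; Reno | 19.4 | 53 ; Seoul | 15.5 | 27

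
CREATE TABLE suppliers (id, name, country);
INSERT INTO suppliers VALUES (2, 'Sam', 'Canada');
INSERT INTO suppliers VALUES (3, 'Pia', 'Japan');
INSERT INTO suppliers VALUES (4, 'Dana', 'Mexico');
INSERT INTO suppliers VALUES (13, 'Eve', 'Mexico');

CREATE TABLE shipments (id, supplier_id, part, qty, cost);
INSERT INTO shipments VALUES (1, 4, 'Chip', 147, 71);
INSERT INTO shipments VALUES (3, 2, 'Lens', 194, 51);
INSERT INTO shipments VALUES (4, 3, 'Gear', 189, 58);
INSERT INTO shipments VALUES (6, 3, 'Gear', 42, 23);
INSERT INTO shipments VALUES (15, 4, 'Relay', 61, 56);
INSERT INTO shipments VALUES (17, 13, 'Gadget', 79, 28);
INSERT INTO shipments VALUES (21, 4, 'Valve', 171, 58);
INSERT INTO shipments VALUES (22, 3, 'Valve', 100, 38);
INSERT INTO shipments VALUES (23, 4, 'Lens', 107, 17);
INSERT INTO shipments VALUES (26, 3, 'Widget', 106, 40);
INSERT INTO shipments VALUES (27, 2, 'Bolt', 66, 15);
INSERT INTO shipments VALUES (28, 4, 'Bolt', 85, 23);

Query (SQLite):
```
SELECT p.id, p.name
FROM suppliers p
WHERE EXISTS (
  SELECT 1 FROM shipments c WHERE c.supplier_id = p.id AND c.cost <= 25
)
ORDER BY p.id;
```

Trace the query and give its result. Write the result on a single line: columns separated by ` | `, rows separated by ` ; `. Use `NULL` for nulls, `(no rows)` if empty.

2 | Sam ; 3 | Pia ; 4 | Dana

For each suppliers row, check whether any shipments with matching supplier_id has cost <= 25.
Keep rows where that is true.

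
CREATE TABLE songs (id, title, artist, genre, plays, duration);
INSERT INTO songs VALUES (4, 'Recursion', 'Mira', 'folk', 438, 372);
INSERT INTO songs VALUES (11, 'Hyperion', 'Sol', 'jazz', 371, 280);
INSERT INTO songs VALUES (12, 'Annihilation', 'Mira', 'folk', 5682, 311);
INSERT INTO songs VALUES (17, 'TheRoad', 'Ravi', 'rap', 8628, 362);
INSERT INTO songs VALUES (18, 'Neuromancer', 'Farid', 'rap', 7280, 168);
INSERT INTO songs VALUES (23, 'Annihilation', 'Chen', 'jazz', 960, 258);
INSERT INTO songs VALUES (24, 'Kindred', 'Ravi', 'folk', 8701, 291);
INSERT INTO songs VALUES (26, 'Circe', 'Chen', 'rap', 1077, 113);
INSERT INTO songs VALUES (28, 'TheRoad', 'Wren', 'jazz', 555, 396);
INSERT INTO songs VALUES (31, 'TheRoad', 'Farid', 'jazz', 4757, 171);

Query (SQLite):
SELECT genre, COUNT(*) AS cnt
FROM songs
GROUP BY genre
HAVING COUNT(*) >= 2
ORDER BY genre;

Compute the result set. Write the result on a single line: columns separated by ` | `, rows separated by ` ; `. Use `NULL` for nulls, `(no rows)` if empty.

folk | 3 ; jazz | 4 ; rap | 3

Partition songs by genre; compute COUNT(*) within each group.
HAVING: keep groups with count ≥ 2.
  folk: ids {4, 12, 24} → COUNT(*)=3
  jazz: ids {11, 23, 28, 31} → COUNT(*)=4
  rap: ids {17, 18, 26} → COUNT(*)=3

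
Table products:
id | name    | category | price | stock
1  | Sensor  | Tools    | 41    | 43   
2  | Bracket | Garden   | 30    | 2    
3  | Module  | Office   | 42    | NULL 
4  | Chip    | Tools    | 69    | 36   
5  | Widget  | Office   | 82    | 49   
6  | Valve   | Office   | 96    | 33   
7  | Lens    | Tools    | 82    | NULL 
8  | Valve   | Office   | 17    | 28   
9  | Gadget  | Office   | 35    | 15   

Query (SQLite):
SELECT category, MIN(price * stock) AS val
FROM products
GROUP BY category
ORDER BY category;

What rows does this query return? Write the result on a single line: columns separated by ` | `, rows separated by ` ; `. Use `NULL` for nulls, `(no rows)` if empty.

Garden | 60 ; Office | 476 ; Tools | 1763

For each row compute price * stock.
Group by category; take MIN of the expression per group.
  Garden: ids {2} → MIN(price * stock)=60
  Office: ids {3, 5, 6, 8, 9} → MIN(price * stock)=476
  Tools: ids {1, 4, 7} → MIN(price * stock)=1763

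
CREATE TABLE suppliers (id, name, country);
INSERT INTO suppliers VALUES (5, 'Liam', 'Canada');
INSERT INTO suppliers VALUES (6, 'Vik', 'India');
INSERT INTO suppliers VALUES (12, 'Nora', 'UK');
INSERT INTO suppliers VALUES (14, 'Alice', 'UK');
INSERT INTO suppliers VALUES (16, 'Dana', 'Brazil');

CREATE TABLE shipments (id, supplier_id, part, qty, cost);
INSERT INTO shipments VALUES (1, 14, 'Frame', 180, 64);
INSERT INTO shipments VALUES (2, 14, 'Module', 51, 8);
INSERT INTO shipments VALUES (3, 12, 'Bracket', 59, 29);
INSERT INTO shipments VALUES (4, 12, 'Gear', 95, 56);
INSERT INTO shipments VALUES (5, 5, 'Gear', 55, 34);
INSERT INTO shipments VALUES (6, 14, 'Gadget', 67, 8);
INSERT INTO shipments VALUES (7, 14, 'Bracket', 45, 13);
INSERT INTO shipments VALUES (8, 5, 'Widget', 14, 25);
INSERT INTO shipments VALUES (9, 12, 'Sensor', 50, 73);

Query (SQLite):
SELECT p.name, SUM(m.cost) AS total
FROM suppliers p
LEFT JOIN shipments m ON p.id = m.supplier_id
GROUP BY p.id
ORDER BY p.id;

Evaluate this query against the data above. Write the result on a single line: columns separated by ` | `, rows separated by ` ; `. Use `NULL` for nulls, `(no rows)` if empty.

Liam | 59 ; Vik | NULL ; Nora | 158 ; Alice | 93 ; Dana | NULL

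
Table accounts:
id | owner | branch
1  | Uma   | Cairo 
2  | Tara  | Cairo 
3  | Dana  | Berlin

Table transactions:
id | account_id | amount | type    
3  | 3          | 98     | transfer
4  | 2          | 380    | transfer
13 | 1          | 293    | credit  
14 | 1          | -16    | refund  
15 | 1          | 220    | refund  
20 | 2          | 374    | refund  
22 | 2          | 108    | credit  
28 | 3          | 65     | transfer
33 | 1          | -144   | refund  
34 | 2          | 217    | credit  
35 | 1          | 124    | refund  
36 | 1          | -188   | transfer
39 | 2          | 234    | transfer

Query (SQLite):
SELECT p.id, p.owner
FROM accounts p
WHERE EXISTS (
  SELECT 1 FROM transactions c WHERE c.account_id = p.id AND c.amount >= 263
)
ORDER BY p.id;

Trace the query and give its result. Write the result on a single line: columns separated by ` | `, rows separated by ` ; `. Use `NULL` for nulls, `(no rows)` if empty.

For each accounts row, check whether any transactions with matching account_id has amount >= 263.
Keep rows where that is true.

1 | Uma ; 2 | Tara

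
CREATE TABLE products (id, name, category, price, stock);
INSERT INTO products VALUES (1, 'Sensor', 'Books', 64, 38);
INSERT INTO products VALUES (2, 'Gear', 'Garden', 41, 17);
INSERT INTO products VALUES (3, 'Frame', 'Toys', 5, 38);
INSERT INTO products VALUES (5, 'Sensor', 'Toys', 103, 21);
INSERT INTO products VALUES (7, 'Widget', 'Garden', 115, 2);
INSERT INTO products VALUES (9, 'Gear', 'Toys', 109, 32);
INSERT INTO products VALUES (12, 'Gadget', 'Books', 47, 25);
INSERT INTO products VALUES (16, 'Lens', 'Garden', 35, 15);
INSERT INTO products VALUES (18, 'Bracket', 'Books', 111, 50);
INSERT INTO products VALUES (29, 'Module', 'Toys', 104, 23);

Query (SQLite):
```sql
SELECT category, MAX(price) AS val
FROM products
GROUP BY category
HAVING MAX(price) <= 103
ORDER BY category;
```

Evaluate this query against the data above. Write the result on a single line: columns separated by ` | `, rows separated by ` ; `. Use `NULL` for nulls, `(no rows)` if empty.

Partition products by category; compute MAX(price) within each group.
HAVING: keep groups where MAX(price) <= 103.
  Books: ids {1, 12, 18} → MAX(price)=111
  Garden: ids {2, 7, 16} → MAX(price)=115
  Toys: ids {3, 5, 9, 29} → MAX(price)=109

(no rows)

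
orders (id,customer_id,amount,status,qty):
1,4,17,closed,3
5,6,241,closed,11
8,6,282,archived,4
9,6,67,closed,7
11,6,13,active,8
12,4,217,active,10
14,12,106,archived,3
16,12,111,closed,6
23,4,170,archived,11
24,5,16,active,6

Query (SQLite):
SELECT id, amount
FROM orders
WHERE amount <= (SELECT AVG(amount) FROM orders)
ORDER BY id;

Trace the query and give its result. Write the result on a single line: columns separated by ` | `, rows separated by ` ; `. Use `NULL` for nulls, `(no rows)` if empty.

1 | 17 ; 9 | 67 ; 11 | 13 ; 14 | 106 ; 16 | 111 ; 24 | 16

Scalar subquery: AVG(amount) over all orders rows = 124.0.
Keep rows where amount <= that value.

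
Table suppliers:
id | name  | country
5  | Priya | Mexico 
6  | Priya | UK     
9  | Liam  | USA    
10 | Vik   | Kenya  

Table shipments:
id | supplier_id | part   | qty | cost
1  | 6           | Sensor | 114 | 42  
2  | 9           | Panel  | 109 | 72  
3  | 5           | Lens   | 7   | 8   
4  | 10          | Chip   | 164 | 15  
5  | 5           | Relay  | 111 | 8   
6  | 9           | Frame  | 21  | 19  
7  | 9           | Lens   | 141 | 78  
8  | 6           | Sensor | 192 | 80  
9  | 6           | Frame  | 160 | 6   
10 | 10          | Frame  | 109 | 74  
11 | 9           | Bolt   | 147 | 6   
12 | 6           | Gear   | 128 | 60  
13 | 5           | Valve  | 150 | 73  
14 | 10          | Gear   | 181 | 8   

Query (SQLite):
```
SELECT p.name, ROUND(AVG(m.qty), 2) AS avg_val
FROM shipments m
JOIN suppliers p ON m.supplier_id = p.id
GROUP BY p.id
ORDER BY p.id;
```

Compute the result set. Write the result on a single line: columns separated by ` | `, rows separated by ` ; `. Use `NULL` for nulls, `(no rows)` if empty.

Priya | 89.33 ; Priya | 148.5 ; Liam | 104.5 ; Vik | 151.33

Join each shipments row to its suppliers via supplier_id.
Group joined rows by suppliers.id; compute ROUND(AVG(m.qty), 2) per group.
  5: ids {3, 5, 13} → ROUND(AVG(m.qty), 2)=89.33
  6: ids {1, 8, 9, 12} → ROUND(AVG(m.qty), 2)=148.5
  9: ids {2, 6, 7, 11} → ROUND(AVG(m.qty), 2)=104.5
  10: ids {4, 10, 14} → ROUND(AVG(m.qty), 2)=151.33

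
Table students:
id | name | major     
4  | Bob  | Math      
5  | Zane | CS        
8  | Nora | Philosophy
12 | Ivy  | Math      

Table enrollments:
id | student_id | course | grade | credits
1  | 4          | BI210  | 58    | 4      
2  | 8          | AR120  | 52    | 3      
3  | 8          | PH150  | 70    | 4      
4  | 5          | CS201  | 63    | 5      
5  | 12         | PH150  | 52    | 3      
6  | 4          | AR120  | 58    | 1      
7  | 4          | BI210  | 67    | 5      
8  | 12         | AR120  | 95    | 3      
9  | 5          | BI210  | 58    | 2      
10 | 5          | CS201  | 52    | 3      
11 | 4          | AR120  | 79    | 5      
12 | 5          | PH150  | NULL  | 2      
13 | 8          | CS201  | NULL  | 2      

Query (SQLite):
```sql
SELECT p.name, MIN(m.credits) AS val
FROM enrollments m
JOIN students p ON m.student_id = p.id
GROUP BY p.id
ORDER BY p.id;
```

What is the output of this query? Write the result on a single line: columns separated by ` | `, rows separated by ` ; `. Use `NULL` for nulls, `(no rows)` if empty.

Join each enrollments row to its students via student_id.
Group joined rows by students.id; compute MIN(m.credits) per group.
  4: ids {1, 6, 7, 11} → MIN(m.credits)=1
  5: ids {4, 9, 10, 12} → MIN(m.credits)=2
  8: ids {2, 3, 13} → MIN(m.credits)=2
  12: ids {5, 8} → MIN(m.credits)=3

Bob | 1 ; Zane | 2 ; Nora | 2 ; Ivy | 3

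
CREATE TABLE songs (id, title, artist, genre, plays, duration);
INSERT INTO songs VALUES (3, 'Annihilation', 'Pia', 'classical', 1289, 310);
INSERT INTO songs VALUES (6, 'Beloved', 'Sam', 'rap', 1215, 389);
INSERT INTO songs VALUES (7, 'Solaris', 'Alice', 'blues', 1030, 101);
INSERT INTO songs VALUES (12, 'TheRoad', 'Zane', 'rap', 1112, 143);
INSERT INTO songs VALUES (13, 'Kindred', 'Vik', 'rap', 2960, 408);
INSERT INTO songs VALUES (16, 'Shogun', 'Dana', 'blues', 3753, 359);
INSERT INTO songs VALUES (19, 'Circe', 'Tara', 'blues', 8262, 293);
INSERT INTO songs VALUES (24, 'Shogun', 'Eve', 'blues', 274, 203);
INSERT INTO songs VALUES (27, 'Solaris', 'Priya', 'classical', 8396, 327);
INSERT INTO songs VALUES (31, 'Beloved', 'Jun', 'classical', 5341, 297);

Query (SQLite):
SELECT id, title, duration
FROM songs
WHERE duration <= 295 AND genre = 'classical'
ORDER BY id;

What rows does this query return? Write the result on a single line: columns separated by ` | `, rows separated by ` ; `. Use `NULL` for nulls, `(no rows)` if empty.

(no rows)

duration <= 295: ids {7, 12, 19, 24}
genre = 'classical': ids {3, 27, 31}
Combine with AND.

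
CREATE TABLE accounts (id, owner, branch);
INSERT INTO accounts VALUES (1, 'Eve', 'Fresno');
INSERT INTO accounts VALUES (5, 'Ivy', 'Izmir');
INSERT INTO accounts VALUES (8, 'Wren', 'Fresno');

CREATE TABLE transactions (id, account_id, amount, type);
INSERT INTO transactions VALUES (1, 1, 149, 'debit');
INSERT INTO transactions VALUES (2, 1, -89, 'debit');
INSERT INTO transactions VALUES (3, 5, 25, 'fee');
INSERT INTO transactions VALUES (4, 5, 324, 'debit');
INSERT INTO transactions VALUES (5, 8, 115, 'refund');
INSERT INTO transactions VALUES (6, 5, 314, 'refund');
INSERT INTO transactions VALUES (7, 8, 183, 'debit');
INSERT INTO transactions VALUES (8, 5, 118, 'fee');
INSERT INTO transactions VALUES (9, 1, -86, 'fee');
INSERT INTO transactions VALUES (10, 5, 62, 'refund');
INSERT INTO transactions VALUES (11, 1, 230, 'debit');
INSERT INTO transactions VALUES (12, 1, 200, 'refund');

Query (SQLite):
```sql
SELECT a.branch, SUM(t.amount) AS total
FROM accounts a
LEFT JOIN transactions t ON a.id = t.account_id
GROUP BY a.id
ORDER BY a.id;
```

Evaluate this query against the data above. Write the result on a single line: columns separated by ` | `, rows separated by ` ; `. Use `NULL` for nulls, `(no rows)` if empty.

LEFT JOIN keeps every accounts row; unmatched ones get NULL for transactions columns.
Group by accounts.id and compute SUM(t.amount). SUM over an all-NULL group is NULL.
  1: ids {1, 2, 9, 11, 12} → SUM(t.amount)=404
  5: ids {3, 4, 6, 8, 10} → SUM(t.amount)=843
  8: ids {5, 7} → SUM(t.amount)=298

Fresno | 404 ; Izmir | 843 ; Fresno | 298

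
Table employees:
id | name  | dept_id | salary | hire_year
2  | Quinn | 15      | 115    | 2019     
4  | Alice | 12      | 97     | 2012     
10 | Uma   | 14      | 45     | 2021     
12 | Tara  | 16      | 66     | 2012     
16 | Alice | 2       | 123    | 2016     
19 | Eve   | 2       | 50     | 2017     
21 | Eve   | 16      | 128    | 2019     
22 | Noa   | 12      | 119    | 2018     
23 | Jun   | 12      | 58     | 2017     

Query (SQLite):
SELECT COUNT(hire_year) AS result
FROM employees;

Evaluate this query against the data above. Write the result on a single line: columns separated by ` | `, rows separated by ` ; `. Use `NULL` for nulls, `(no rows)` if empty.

All hire_year values: [2019, 2012, 2021, 2012, 2016, 2017, 2019, 2018, 2017].
COUNT(hire_year) counts non-NULL values → 9.

9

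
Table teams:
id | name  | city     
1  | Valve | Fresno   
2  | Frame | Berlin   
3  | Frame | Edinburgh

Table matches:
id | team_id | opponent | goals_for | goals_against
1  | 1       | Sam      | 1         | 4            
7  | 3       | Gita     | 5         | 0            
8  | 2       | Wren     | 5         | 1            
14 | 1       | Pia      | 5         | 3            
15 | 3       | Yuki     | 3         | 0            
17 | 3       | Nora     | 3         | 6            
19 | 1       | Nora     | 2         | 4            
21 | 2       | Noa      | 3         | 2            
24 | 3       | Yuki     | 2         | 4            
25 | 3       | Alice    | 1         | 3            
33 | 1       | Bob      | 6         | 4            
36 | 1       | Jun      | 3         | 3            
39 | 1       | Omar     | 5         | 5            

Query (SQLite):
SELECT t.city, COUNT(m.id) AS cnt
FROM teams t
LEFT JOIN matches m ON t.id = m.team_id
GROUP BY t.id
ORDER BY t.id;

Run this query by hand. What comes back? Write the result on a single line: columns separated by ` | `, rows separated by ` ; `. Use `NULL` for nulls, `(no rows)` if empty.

LEFT JOIN keeps every teams row; unmatched ones get NULL for matches columns.
Group by teams.id and compute COUNT(m.id). COUNT(col) of an all-NULL group is 0.
  1: ids {1, 14, 19, 33, 36, 39} → COUNT(m.id)=6
  2: ids {8, 21} → COUNT(m.id)=2
  3: ids {7, 15, 17, 24, 25} → COUNT(m.id)=5

Fresno | 6 ; Berlin | 2 ; Edinburgh | 5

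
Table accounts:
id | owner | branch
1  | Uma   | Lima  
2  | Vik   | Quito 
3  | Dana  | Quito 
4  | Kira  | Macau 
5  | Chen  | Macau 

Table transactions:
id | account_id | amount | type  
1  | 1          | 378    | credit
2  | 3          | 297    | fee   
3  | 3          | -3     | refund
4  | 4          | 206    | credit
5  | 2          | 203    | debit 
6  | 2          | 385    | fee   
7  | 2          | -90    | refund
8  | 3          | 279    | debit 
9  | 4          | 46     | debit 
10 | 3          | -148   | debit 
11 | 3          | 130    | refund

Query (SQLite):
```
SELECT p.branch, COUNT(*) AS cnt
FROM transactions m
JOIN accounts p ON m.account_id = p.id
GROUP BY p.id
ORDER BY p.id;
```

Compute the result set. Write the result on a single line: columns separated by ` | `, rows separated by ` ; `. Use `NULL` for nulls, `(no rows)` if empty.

Lima | 1 ; Quito | 3 ; Quito | 5 ; Macau | 2

Join each transactions row to its accounts via account_id.
Group joined rows by accounts.id; compute COUNT(*) per group.
  1: ids {1} → COUNT(*)=1
  2: ids {5, 6, 7} → COUNT(*)=3
  3: ids {2, 3, 8, 10, 11} → COUNT(*)=5
  4: ids {4, 9} → COUNT(*)=2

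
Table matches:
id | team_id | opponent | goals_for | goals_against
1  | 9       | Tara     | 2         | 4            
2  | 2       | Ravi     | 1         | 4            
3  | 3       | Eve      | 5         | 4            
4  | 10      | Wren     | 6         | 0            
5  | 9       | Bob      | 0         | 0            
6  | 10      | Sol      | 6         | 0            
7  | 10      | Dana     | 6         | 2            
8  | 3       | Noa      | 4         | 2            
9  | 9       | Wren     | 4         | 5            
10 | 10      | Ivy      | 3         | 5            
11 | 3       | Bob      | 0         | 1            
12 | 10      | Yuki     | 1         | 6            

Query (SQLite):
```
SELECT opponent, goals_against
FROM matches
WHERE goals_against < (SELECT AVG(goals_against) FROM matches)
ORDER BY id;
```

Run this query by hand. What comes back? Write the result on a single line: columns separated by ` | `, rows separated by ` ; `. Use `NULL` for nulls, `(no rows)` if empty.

Wren | 0 ; Bob | 0 ; Sol | 0 ; Dana | 2 ; Noa | 2 ; Bob | 1

Scalar subquery: AVG(goals_against) over all matches rows = 2.75.
Keep rows where goals_against < that value.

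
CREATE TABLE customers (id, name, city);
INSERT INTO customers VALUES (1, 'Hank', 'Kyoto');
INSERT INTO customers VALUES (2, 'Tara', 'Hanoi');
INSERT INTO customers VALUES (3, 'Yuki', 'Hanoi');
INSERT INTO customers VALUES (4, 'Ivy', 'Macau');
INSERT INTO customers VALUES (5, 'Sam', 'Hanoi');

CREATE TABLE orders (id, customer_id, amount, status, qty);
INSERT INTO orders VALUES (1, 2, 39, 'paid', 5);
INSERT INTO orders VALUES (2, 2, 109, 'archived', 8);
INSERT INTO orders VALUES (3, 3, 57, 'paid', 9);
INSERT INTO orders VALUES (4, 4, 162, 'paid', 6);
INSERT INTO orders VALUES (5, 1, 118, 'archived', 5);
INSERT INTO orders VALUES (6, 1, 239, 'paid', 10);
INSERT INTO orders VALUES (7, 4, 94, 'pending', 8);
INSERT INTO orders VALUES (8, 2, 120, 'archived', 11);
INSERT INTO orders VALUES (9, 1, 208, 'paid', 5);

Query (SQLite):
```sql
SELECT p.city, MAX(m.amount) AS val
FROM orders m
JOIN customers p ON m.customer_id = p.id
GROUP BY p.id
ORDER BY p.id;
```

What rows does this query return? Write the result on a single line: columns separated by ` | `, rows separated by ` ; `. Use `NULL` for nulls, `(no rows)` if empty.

Join each orders row to its customers via customer_id.
Group joined rows by customers.id; compute MAX(m.amount) per group.
  1: ids {5, 6, 9} → MAX(m.amount)=239
  2: ids {1, 2, 8} → MAX(m.amount)=120
  3: ids {3} → MAX(m.amount)=57
  4: ids {4, 7} → MAX(m.amount)=162

Kyoto | 239 ; Hanoi | 120 ; Hanoi | 57 ; Macau | 162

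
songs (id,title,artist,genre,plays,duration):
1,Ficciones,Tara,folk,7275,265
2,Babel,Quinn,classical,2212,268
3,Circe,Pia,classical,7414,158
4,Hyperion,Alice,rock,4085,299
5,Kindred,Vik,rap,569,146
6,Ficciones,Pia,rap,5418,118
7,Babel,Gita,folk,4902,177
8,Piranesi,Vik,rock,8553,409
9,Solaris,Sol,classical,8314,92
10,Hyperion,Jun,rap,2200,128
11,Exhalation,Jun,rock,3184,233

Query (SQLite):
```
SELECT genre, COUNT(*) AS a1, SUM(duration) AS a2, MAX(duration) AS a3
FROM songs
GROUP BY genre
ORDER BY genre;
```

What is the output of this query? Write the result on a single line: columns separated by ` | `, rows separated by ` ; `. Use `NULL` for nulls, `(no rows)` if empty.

classical | 3 | 518 | 268 ; folk | 2 | 442 | 265 ; rap | 3 | 392 | 146 ; rock | 3 | 941 | 409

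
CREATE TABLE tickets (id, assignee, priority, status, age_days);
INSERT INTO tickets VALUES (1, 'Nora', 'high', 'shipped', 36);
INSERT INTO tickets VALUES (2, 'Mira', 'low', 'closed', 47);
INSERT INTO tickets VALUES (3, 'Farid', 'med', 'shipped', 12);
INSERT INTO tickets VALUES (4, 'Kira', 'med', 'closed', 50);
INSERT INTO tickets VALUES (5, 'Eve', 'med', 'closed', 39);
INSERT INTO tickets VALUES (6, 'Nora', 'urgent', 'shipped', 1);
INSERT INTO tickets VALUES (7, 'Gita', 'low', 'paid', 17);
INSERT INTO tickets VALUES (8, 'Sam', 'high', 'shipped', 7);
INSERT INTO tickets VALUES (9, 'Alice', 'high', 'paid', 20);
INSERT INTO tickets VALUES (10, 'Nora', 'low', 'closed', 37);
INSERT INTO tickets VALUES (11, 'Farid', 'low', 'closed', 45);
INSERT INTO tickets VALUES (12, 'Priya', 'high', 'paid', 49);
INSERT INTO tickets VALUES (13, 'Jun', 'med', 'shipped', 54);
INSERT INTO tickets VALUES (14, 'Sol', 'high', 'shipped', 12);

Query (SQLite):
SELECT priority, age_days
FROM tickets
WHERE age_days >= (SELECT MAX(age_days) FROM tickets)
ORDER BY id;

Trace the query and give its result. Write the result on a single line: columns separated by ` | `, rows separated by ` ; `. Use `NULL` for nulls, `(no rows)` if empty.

Scalar subquery: MAX(age_days) over all tickets rows = 54.
Keep rows where age_days >= that value.

med | 54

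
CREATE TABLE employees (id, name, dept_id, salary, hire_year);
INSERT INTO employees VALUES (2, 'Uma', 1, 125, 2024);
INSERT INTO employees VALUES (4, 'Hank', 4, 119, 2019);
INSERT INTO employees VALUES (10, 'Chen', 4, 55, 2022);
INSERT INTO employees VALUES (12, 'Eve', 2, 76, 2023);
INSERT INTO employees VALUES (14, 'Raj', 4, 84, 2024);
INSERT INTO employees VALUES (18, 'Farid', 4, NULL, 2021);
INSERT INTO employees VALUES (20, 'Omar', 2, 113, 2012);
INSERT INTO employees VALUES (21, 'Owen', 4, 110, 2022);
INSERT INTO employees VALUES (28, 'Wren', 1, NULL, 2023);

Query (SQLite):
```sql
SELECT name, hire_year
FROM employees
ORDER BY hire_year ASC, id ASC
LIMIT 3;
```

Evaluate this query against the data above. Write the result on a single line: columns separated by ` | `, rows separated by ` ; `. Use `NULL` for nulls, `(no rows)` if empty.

Omar | 2012 ; Hank | 2019 ; Farid | 2021

Sort by hire_year asc, tiebreak id asc: (2012, id=20), (2019, id=4), (2021, id=18), (2022, id=10), (2022, id=21), (2023, id=12) …. Take first 3.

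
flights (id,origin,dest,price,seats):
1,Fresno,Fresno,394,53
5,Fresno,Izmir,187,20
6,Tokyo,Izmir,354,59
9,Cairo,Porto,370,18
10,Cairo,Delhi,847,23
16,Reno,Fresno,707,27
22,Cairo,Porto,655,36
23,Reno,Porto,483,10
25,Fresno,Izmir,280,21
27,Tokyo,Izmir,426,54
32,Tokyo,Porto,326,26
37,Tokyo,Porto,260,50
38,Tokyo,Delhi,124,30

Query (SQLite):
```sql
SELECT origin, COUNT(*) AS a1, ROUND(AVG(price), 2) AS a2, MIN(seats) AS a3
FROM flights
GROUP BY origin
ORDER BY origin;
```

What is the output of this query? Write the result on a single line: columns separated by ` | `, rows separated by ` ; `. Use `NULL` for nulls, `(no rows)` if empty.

Cairo | 3 | 624 | 18 ; Fresno | 3 | 287 | 20 ; Reno | 2 | 595 | 10 ; Tokyo | 5 | 298 | 26

Group flights by origin.
Per group compute: COUNT(*), ROUND(AVG(price), 2), MIN(seats).
  Cairo: ids {9, 10, 22} → COUNT(*)=3, ROUND(AVG(price), 2)=624, MIN(seats)=18
  Fresno: ids {1, 5, 25} → COUNT(*)=3, ROUND(AVG(price), 2)=287, MIN(seats)=20
  Reno: ids {16, 23} → COUNT(*)=2, ROUND(AVG(price), 2)=595, MIN(seats)=10
  Tokyo: ids {6, 27, 32, 37, 38} → COUNT(*)=5, ROUND(AVG(price), 2)=298, MIN(seats)=26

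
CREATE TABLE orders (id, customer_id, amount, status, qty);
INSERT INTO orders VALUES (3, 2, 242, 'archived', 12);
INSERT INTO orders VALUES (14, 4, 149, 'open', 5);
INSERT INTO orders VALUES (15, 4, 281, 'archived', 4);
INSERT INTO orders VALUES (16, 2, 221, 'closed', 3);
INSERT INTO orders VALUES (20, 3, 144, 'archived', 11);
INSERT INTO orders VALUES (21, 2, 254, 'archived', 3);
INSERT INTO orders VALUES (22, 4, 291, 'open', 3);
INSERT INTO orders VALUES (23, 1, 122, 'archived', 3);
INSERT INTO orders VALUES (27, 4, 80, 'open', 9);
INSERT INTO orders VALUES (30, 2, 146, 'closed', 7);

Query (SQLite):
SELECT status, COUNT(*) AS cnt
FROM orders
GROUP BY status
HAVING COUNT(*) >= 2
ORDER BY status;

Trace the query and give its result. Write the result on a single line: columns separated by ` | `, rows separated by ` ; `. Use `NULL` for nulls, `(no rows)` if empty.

Partition orders by status; compute COUNT(*) within each group.
HAVING: keep groups with count ≥ 2.
  archived: ids {3, 15, 20, 21, 23} → COUNT(*)=5
  closed: ids {16, 30} → COUNT(*)=2
  open: ids {14, 22, 27} → COUNT(*)=3

archived | 5 ; closed | 2 ; open | 3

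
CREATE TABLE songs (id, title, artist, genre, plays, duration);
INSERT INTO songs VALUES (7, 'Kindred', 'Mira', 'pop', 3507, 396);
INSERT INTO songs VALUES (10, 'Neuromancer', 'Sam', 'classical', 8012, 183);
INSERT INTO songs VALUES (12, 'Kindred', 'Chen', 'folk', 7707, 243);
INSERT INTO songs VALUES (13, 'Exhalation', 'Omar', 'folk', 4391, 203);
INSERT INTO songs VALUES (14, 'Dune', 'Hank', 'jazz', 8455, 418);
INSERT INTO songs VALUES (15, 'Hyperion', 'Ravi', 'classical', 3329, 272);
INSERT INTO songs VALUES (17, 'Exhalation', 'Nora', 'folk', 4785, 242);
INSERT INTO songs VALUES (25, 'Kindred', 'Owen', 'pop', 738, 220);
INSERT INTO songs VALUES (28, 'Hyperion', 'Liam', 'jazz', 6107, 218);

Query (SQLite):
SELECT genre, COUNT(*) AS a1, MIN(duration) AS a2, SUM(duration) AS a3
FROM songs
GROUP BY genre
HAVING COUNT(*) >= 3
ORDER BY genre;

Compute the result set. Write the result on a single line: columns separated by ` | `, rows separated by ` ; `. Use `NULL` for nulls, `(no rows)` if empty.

folk | 3 | 203 | 688

Group songs by genre.
Per group compute: COUNT(*), MIN(duration), SUM(duration).
HAVING: drop groups with fewer than 3 rows.
  classical: ids {10, 15} → COUNT(*)=2, MIN(duration)=183, SUM(duration)=455
  folk: ids {12, 13, 17} → COUNT(*)=3, MIN(duration)=203, SUM(duration)=688
  jazz: ids {14, 28} → COUNT(*)=2, MIN(duration)=218, SUM(duration)=636
  pop: ids {7, 25} → COUNT(*)=2, MIN(duration)=220, SUM(duration)=616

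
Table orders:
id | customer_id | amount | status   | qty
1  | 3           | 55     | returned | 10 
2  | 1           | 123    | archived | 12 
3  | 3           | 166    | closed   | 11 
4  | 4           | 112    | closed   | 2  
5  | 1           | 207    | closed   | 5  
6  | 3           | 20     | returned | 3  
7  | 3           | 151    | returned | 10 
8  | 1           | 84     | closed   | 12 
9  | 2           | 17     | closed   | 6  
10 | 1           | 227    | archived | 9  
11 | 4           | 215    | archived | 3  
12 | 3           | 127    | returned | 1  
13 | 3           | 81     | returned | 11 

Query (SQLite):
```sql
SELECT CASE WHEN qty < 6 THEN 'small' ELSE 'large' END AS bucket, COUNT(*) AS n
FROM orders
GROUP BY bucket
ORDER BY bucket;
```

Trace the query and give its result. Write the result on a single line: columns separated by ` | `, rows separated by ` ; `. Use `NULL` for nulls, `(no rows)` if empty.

Bucket rows by qty < 6 → 'small' else 'large'; count each bucket.

large | 8 ; small | 5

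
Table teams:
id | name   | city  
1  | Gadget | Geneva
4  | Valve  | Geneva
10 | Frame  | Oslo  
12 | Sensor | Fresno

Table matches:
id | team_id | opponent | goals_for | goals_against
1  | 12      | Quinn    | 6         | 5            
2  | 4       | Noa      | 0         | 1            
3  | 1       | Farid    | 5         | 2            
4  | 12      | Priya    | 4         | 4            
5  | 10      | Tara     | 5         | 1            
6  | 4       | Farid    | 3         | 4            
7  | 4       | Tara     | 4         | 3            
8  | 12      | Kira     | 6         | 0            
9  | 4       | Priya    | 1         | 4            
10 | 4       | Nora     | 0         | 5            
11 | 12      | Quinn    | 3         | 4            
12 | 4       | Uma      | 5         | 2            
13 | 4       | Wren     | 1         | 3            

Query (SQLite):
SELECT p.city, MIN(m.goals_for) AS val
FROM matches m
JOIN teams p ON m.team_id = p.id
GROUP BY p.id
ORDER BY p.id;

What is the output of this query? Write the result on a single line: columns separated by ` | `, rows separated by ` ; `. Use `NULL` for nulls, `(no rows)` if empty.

Geneva | 5 ; Geneva | 0 ; Oslo | 5 ; Fresno | 3

Join each matches row to its teams via team_id.
Group joined rows by teams.id; compute MIN(m.goals_for) per group.
  1: ids {3} → MIN(m.goals_for)=5
  4: ids {2, 6, 7, 9, 10, 12, 13} → MIN(m.goals_for)=0
  10: ids {5} → MIN(m.goals_for)=5
  12: ids {1, 4, 8, 11} → MIN(m.goals_for)=3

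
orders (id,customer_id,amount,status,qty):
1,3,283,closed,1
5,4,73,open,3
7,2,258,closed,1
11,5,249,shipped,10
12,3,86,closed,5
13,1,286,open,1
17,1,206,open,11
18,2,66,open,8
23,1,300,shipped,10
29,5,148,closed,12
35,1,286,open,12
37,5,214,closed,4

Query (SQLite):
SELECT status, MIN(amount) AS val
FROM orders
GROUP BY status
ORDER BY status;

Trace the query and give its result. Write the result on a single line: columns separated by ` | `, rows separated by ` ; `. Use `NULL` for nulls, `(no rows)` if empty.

closed | 86 ; open | 66 ; shipped | 249

Partition orders by status; compute MIN(amount) within each group.
  closed: ids {1, 7, 12, 29, 37} → MIN(amount)=86
  open: ids {5, 13, 17, 18, 35} → MIN(amount)=66
  shipped: ids {11, 23} → MIN(amount)=249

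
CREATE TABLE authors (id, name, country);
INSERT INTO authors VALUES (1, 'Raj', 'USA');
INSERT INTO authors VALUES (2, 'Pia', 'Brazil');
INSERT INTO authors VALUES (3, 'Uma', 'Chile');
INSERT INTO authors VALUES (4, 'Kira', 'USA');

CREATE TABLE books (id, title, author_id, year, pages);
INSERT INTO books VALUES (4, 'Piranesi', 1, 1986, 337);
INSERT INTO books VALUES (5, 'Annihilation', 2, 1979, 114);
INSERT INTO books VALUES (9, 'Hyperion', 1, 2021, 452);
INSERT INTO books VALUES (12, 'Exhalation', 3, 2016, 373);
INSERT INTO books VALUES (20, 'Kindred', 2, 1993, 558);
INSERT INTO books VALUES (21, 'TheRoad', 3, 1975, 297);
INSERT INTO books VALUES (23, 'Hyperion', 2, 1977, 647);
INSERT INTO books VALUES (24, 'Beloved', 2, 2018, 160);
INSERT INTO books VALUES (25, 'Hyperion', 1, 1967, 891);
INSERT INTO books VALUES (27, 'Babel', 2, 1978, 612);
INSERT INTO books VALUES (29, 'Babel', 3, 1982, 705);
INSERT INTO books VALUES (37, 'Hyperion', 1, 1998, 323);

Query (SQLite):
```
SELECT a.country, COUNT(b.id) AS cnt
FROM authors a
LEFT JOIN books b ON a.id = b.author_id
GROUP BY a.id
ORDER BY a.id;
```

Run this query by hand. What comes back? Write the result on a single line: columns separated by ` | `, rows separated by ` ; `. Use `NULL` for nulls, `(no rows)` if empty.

LEFT JOIN keeps every authors row; unmatched ones get NULL for books columns.
Group by authors.id and compute COUNT(b.id). COUNT(col) of an all-NULL group is 0.
  1: ids {4, 9, 25, 37} → COUNT(b.id)=4
  2: ids {5, 20, 23, 24, 27} → COUNT(b.id)=5
  3: ids {12, 21, 29} → COUNT(b.id)=3
  4: ids {—} → COUNT(b.id)=0

USA | 4 ; Brazil | 5 ; Chile | 3 ; USA | 0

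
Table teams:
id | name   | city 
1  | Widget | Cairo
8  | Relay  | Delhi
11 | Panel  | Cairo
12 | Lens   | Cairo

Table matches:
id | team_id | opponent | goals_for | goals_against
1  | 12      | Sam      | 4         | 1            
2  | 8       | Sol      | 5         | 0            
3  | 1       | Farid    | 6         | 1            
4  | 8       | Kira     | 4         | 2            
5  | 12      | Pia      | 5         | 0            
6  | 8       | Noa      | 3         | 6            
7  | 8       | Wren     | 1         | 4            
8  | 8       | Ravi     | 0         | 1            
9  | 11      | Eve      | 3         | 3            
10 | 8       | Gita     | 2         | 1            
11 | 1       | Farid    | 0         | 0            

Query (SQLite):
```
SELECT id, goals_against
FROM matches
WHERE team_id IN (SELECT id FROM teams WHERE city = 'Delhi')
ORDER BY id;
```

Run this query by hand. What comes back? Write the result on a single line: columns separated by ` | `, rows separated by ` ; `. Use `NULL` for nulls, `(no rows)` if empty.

Inner query: teams.id where city = 'Delhi'.
Outer: keep matches rows whose team_id is in that set.
Inner query → {8}

2 | 0 ; 4 | 2 ; 6 | 6 ; 7 | 4 ; 8 | 1 ; 10 | 1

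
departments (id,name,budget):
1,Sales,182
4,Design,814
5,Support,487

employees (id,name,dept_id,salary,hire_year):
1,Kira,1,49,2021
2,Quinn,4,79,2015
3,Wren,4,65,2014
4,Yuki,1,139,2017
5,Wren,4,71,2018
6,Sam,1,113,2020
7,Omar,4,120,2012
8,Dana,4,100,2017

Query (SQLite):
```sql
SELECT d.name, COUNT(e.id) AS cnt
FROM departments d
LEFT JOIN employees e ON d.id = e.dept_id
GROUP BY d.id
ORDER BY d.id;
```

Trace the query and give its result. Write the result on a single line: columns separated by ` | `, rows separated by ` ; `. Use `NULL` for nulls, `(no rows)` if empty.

LEFT JOIN keeps every departments row; unmatched ones get NULL for employees columns.
Group by departments.id and compute COUNT(e.id). COUNT(col) of an all-NULL group is 0.
  1: ids {1, 4, 6} → COUNT(e.id)=3
  4: ids {2, 3, 5, 7, 8} → COUNT(e.id)=5
  5: ids {—} → COUNT(e.id)=0

Sales | 3 ; Design | 5 ; Support | 0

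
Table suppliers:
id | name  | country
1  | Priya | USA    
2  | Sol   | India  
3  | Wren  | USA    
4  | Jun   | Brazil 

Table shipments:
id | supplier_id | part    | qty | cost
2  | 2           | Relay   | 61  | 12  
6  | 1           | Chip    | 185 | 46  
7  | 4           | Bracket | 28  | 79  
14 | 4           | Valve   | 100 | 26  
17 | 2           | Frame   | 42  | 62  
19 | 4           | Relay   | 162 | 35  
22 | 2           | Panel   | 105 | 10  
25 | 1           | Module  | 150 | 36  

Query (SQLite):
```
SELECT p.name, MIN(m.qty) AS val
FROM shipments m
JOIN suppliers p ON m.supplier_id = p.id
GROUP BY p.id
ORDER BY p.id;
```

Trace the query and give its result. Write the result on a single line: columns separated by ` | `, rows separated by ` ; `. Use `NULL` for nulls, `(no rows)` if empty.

Priya | 150 ; Sol | 42 ; Jun | 28

Join each shipments row to its suppliers via supplier_id.
Group joined rows by suppliers.id; compute MIN(m.qty) per group.
  1: ids {6, 25} → MIN(m.qty)=150
  2: ids {2, 17, 22} → MIN(m.qty)=42
  4: ids {7, 14, 19} → MIN(m.qty)=28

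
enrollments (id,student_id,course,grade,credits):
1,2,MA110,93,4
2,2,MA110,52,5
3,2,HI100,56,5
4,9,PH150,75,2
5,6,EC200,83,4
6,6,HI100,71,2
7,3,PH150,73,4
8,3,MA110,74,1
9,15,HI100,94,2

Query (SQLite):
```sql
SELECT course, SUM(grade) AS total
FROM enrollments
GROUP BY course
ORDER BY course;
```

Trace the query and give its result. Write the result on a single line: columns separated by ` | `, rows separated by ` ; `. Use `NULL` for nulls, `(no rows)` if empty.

EC200 | 83 ; HI100 | 221 ; MA110 | 219 ; PH150 | 148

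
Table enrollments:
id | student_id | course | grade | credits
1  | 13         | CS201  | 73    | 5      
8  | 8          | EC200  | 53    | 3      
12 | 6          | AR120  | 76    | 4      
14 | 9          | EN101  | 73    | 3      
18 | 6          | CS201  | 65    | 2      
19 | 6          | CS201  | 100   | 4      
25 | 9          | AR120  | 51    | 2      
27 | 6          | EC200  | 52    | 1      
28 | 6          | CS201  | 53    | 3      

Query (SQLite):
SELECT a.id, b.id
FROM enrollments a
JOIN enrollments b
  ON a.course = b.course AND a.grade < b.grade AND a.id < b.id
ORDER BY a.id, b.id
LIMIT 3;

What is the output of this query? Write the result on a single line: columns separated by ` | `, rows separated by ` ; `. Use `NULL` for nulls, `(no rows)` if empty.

Pairs (a,b) with same course, a.grade < b.grade, a.id < b.id.
course groups: AR120:{12,25} CS201:{1,18,19,28} EC200:{8,27} EN101:{14}
Ordered by (a.id, b.id); first 3.

1 | 19 ; 18 | 19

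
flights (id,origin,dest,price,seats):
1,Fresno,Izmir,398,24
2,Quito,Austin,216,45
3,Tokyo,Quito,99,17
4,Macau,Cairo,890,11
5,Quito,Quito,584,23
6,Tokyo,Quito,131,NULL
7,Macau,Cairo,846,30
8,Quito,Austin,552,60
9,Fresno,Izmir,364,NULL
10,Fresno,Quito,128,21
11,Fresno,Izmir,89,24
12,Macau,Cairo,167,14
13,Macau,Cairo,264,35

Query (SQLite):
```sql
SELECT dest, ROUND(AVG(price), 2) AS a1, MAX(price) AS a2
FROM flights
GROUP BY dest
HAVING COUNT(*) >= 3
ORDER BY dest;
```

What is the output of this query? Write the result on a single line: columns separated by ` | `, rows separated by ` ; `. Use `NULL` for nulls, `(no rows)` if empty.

Group flights by dest.
Per group compute: ROUND(AVG(price), 2), MAX(price).
HAVING: drop groups with fewer than 3 rows.
  Austin: ids {2, 8} → ROUND(AVG(price), 2)=384, MAX(price)=552
  Cairo: ids {4, 7, 12, 13} → ROUND(AVG(price), 2)=541.75, MAX(price)=890
  Izmir: ids {1, 9, 11} → ROUND(AVG(price), 2)=283.67, MAX(price)=398
  Quito: ids {3, 5, 6, 10} → ROUND(AVG(price), 2)=235.5, MAX(price)=584

Cairo | 541.75 | 890 ; Izmir | 283.67 | 398 ; Quito | 235.5 | 584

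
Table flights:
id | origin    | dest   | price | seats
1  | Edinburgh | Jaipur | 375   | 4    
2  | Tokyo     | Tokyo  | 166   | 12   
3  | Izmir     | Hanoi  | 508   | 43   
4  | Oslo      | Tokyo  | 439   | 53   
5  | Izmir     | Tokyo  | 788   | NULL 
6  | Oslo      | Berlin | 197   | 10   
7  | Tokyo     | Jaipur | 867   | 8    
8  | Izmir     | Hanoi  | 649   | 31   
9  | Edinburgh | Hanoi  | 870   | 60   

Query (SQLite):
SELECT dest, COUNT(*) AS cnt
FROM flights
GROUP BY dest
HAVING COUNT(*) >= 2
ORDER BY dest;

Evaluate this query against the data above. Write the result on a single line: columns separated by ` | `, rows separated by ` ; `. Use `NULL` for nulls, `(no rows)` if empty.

Partition flights by dest; compute COUNT(*) within each group.
HAVING: keep groups with count ≥ 2.
  Berlin: ids {6} → COUNT(*)=1
  Hanoi: ids {3, 8, 9} → COUNT(*)=3
  Jaipur: ids {1, 7} → COUNT(*)=2
  Tokyo: ids {2, 4, 5} → COUNT(*)=3

Hanoi | 3 ; Jaipur | 2 ; Tokyo | 3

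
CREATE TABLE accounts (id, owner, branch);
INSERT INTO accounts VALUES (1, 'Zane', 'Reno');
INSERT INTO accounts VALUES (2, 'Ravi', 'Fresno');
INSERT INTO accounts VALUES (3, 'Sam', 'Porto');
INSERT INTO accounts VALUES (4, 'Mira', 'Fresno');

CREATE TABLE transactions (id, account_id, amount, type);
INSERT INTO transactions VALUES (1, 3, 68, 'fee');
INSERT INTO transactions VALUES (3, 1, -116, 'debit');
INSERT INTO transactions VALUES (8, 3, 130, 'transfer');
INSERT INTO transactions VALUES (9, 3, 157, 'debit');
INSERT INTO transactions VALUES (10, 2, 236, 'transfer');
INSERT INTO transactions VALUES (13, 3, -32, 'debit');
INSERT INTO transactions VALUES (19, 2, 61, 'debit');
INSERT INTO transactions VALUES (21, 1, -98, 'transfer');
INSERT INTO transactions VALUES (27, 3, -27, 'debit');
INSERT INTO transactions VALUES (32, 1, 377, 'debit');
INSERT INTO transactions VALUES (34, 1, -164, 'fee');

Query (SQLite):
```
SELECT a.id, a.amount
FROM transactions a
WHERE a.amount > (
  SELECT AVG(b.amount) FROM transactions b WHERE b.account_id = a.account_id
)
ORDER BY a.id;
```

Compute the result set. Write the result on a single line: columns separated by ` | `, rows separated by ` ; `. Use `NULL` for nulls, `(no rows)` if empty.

1 | 68 ; 8 | 130 ; 9 | 157 ; 10 | 236 ; 32 | 377

For each transactions row a, compute AVG(amount) over rows sharing a.account_id.
Keep row a if a.amount > that per-group AVG.
  account_id=1: AVG(amount) = -0.25
  account_id=2: AVG(amount) = 148.5
  account_id=3: AVG(amount) = 59.2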